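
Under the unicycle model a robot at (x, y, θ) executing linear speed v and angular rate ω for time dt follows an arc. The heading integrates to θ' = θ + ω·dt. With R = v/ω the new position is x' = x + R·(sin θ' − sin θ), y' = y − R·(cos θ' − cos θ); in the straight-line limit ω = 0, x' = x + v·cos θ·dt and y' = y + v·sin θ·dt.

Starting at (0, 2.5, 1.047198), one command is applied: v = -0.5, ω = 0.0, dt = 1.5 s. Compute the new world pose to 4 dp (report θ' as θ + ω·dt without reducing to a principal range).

θ' = 1.0472 + 0.0·1.5 = 1.0472
ω = 0 → straight: x' = 0 + -0.5·cos(1.0472)·1.5 = -0.3750
y' = 2.5 + -0.5·sin(1.0472)·1.5 = 1.8505

(-0.3750, 1.8505, 1.0472)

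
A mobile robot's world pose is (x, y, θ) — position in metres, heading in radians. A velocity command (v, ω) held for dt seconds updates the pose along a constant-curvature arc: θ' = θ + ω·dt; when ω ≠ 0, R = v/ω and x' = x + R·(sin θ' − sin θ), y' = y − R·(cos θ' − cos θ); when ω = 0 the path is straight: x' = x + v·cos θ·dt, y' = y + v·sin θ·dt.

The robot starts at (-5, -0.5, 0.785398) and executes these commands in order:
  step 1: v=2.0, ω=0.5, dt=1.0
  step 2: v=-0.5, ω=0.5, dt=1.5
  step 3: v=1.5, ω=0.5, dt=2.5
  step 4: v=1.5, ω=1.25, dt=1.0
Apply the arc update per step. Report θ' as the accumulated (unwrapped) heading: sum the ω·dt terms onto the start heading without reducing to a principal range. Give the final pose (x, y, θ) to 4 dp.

(-8.0459, 1.1212, 4.5354)

step 1: θ'=1.2854 (R=4.0000) → pose (-3.9902, 1.2023, 1.2854)
step 2: θ'=2.0354 (R=-1.0000) → pose (-3.9247, 0.4727, 2.0354)
step 3: θ'=3.2854 (R=3.0000) → pose (-7.0366, 2.0975, 3.2854)
step 4: θ'=4.5354 (R=1.2000) → pose (-8.0459, 1.1212, 4.5354)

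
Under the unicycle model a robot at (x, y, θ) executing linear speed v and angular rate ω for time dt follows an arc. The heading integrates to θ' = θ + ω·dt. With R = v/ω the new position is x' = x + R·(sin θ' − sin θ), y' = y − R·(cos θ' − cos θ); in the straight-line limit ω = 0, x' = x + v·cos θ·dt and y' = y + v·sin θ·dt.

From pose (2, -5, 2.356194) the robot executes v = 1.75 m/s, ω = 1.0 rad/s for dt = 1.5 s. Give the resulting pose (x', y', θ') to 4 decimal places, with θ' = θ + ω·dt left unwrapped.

θ' = 2.3562 + 1.0·1.5 = 3.8562
R = v/ω = 1.75/1.0 = 1.7500
x' = 2 + 1.7500·(sin 3.8562 − sin 2.3562) = -0.3842
y' = -5 − 1.7500·(cos 3.8562 − cos 2.3562) = -4.9156

(-0.3842, -4.9156, 3.8562)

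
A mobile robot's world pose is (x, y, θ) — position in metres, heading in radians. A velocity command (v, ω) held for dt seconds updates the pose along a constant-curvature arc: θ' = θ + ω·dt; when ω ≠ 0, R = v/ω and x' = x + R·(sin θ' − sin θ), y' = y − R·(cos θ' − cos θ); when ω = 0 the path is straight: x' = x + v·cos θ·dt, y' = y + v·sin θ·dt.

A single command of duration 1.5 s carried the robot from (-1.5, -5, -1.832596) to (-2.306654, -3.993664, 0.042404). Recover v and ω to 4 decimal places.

Δθ = 0.042404 − -1.832596 = 1.875000
ω = Δθ/dt = 1.875000/1.5 = 1.2500
R = −Δy/(cos θ' − cos θ) = -0.8000
v = R·ω = -0.8000·1.2500 = -1.0000

v = -1.0000, ω = 1.2500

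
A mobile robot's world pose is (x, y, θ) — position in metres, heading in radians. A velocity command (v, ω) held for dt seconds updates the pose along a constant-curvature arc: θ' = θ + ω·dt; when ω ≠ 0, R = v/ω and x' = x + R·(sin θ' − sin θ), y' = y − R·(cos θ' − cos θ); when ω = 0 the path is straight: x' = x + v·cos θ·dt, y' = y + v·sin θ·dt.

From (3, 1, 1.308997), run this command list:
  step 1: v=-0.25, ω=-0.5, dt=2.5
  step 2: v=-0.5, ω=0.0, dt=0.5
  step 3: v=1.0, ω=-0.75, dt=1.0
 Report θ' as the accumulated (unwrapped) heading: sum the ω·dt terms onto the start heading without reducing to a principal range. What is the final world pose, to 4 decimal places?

(3.2253, 0.3120, -0.6910)

step 1: θ'=0.0590 (R=0.5000) → pose (2.5465, 0.6303, 0.0590)
step 2: θ'=0.0590 (straight) → pose (2.2970, 0.6155, 0.0590)
step 3: θ'=-0.6910 (R=-1.3333) → pose (3.2253, 0.3120, -0.6910)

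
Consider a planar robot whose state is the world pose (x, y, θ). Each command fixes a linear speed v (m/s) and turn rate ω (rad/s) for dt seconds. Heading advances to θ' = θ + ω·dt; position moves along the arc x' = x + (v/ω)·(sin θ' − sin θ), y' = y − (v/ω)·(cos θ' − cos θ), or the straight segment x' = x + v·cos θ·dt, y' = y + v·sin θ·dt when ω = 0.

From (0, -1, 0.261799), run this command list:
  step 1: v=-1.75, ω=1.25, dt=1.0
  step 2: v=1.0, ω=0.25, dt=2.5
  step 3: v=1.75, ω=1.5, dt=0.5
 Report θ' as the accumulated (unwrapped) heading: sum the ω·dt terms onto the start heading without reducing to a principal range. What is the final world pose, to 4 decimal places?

step 1: θ'=1.5118 (R=-1.4000) → pose (-1.0352, -2.2697, 1.5118)
step 2: θ'=2.1368 (R=4.0000) → pose (-1.6521, 0.1112, 2.1368)
step 3: θ'=2.8868 (R=1.1667) → pose (-2.3427, 0.6145, 2.8868)

(-2.3427, 0.6145, 2.8868)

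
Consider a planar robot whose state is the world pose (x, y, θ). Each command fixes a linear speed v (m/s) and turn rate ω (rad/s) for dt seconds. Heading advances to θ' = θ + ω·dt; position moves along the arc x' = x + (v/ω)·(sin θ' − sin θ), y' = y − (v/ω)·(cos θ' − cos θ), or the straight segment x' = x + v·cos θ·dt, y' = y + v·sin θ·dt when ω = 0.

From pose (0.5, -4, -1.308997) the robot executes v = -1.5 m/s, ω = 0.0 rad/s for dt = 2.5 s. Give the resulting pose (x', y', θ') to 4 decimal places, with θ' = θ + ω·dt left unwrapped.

θ' = -1.3090 + 0.0·2.5 = -1.3090
ω = 0 → straight: x' = 0.5 + -1.5·cos(-1.3090)·2.5 = -0.4706
y' = -4 + -1.5·sin(-1.3090)·2.5 = -0.3778

(-0.4706, -0.3778, -1.3090)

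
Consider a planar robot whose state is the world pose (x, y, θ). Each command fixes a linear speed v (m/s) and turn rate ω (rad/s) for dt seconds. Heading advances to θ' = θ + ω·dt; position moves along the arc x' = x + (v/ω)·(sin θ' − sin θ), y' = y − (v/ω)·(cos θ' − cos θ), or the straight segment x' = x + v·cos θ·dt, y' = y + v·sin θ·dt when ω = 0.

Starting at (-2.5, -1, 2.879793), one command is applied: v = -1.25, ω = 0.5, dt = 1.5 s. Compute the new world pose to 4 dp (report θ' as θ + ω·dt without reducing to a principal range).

θ' = 2.8798 + 0.5·1.5 = 3.6298
R = v/ω = -1.25/0.5 = -2.5000
x' = -2.5 + -2.5000·(sin 3.6298 − sin 2.8798) = -0.6804
y' = -1 − -2.5000·(cos 3.6298 − cos 2.8798) = -0.7931

(-0.6804, -0.7931, 3.6298)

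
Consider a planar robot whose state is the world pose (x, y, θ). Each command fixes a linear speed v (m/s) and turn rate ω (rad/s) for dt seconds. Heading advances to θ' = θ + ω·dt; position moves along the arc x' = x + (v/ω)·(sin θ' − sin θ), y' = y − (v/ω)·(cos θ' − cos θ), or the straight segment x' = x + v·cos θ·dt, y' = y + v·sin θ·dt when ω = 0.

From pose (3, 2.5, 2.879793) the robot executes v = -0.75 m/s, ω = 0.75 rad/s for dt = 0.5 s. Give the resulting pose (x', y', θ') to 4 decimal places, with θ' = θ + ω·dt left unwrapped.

θ' = 2.8798 + 0.75·0.5 = 3.2548
R = v/ω = -0.75/0.75 = -1.0000
x' = 3 + -1.0000·(sin 3.2548 − sin 2.8798) = 3.3718
y' = 2.5 − -1.0000·(cos 3.2548 − cos 2.8798) = 2.4723

(3.3718, 2.4723, 3.2548)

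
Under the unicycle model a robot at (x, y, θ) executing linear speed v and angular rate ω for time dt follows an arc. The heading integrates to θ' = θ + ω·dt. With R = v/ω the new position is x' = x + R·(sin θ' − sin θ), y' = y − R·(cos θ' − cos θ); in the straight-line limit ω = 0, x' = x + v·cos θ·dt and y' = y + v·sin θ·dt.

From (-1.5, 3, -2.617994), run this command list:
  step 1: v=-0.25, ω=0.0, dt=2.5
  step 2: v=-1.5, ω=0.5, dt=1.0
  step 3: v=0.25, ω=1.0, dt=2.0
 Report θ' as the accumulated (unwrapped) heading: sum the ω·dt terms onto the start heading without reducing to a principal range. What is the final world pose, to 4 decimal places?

(0.2873, 3.9714, -0.1180)

step 1: θ'=-2.6180 (straight) → pose (-0.9587, 3.3125, -2.6180)
step 2: θ'=-2.1180 (R=-3.0000) → pose (0.1032, 4.3497, -2.1180)
step 3: θ'=-0.1180 (R=0.2500) → pose (0.2873, 3.9714, -0.1180)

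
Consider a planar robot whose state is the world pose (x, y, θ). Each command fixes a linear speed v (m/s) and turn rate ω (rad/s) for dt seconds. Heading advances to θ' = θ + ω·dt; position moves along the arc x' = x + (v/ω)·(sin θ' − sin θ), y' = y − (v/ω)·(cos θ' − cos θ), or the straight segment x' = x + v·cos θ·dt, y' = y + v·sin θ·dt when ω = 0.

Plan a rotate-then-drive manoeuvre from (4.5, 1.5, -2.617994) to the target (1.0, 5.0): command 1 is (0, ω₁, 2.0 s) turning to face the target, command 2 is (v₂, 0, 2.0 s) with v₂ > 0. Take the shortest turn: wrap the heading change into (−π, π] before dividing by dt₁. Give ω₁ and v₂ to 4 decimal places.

heading to target = atan2(5−1.5, 1−4.5) = 2.3562
Δθ = wrap(2.3562 − -2.6180) = -1.3090; ω₁ = Δθ/dt₁ = -0.6545
distance = √((1−4.5)² + (5−1.5)²) = 4.9497; v₂ = distance/dt₂ = 2.4749

ω₁ = -0.6545, v₂ = 2.4749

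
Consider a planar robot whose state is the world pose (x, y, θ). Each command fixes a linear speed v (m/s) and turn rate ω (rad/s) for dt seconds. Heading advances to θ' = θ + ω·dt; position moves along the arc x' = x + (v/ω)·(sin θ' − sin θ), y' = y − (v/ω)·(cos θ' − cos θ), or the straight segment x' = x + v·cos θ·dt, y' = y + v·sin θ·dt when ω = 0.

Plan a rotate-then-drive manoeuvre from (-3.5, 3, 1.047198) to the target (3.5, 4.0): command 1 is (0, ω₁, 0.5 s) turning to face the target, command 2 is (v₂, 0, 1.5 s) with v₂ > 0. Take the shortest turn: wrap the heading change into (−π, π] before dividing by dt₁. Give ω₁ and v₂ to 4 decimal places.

heading to target = atan2(4−3, 3.5−-3.5) = 0.1419
Δθ = wrap(0.1419 − 1.0472) = -0.9053; ω₁ = Δθ/dt₁ = -1.8106
distance = √((3.5−-3.5)² + (4−3)²) = 7.0711; v₂ = distance/dt₂ = 4.7140

ω₁ = -1.8106, v₂ = 4.7140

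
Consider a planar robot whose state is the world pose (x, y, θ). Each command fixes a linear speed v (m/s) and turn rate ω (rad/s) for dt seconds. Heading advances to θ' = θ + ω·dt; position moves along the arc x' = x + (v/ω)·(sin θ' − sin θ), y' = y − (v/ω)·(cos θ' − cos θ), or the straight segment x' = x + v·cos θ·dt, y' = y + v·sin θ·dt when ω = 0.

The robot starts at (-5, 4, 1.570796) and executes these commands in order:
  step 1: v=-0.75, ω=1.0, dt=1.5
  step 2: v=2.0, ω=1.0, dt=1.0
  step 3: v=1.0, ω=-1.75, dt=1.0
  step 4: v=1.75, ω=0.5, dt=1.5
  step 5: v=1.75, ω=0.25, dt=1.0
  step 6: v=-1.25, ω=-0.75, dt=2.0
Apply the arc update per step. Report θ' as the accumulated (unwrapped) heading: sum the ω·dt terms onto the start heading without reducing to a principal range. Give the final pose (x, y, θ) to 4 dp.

(-9.0670, 2.1896, 1.8208)

step 1: θ'=3.0708 (R=-0.7500) → pose (-4.3031, 3.2519, 3.0708)
step 2: θ'=4.0708 (R=2.0000) → pose (-6.0468, 2.4538, 4.0708)
step 3: θ'=2.3208 (R=-0.5714) → pose (-6.9227, 2.4063, 2.3208)
step 4: θ'=3.0708 (R=3.5000) → pose (-9.2360, 3.5118, 3.0708)
step 5: θ'=3.3208 (R=7.0000) → pose (-10.9789, 3.4172, 3.3208)
step 6: θ'=1.8208 (R=1.6667) → pose (-9.0670, 2.1896, 1.8208)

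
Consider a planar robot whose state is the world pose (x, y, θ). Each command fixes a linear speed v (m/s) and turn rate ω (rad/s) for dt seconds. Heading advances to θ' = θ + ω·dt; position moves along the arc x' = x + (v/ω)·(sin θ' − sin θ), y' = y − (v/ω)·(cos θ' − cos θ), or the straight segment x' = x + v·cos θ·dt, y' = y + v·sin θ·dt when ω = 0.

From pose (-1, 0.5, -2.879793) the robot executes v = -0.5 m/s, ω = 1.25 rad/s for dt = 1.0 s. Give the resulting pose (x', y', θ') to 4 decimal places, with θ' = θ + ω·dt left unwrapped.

(-0.7042, 0.8628, -1.6298)

θ' = -2.8798 + 1.25·1.0 = -1.6298
R = v/ω = -0.5/1.25 = -0.4000
x' = -1 + -0.4000·(sin -1.6298 − sin -2.8798) = -0.7042
y' = 0.5 − -0.4000·(cos -1.6298 − cos -2.8798) = 0.8628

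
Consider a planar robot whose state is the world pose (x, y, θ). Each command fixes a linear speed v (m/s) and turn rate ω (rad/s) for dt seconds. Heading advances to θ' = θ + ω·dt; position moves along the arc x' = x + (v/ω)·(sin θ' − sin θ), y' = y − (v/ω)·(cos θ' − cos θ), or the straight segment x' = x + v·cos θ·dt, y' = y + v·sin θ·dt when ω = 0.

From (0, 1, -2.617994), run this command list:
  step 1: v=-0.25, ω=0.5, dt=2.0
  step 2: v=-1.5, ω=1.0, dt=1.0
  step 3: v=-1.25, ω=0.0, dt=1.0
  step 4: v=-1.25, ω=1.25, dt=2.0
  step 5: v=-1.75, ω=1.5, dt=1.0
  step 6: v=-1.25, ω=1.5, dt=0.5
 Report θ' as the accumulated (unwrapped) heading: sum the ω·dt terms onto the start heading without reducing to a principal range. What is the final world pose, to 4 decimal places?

step 1: θ'=-1.6180 (R=-0.5000) → pose (0.2494, 1.4094, -1.6180)
step 2: θ'=-0.6180 (R=-1.5000) → pose (-0.3798, 2.7028, -0.6180)
step 3: θ'=-0.6180 (straight) → pose (-1.3986, 3.4270, -0.6180)
step 4: θ'=1.8820 (R=-1.0000) → pose (-2.9300, 2.3058, 1.8820)
step 5: θ'=3.3820 (R=-1.1667) → pose (-1.5415, 1.5299, 3.3820)
step 6: θ'=4.1320 (R=-0.8333) → pose (-1.0431, 1.8823, 4.1320)

(-1.0431, 1.8823, 4.1320)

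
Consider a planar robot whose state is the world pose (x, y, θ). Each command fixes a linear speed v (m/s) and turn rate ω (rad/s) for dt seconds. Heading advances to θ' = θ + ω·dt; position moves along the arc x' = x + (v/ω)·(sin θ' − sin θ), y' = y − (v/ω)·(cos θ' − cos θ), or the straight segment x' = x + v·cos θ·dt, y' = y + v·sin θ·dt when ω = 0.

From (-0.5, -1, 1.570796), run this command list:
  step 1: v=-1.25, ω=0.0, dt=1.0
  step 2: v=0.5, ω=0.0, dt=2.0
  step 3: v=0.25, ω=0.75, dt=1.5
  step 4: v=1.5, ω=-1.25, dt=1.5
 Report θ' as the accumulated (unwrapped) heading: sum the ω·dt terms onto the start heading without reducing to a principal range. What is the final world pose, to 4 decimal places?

(-1.0502, 0.9514, 0.8208)

step 1: θ'=1.5708 (straight) → pose (-0.5000, -2.2500, 1.5708)
step 2: θ'=1.5708 (straight) → pose (-0.5000, -1.2500, 1.5708)
step 3: θ'=2.6958 (R=0.3333) → pose (-0.6896, -0.9492, 2.6958)
step 4: θ'=0.8208 (R=-1.2000) → pose (-1.0502, 0.9514, 0.8208)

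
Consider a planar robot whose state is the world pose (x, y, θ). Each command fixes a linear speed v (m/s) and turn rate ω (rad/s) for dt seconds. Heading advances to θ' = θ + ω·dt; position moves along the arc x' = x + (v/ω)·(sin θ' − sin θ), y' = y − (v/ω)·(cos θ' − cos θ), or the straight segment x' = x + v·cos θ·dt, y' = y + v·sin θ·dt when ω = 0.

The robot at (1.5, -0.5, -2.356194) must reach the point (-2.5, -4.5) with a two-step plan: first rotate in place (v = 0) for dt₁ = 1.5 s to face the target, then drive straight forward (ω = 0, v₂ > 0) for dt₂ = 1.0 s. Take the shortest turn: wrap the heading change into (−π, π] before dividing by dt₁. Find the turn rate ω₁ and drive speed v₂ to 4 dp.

heading to target = atan2(-4.5−-0.5, -2.5−1.5) = -2.3562
Δθ = wrap(-2.3562 − -2.3562) = 0.0000; ω₁ = Δθ/dt₁ = 0.0000
distance = √((-2.5−1.5)² + (-4.5−-0.5)²) = 5.6569; v₂ = distance/dt₂ = 5.6569

ω₁ = 0.0000, v₂ = 5.6569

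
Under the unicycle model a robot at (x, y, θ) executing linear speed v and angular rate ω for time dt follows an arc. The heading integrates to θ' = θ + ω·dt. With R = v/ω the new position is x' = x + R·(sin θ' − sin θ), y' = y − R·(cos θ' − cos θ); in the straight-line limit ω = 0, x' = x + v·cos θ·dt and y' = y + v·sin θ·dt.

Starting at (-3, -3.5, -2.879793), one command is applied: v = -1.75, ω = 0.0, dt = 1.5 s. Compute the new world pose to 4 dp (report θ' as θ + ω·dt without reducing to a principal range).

θ' = -2.8798 + 0.0·1.5 = -2.8798
ω = 0 → straight: x' = -3 + -1.75·cos(-2.8798)·1.5 = -0.4644
y' = -3.5 + -1.75·sin(-2.8798)·1.5 = -2.8206

(-0.4644, -2.8206, -2.8798)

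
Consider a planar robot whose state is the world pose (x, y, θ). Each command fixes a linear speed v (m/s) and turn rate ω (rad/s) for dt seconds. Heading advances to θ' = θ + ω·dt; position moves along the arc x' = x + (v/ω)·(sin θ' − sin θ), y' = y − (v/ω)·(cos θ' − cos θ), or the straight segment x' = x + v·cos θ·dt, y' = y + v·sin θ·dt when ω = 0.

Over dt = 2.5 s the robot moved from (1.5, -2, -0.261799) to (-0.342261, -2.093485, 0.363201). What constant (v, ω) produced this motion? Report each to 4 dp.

Δθ = 0.363201 − -0.261799 = 0.625000
ω = Δθ/dt = 0.625000/2.5 = 0.2500
R = Δx/(sin θ' − sin θ) = -3.0000
v = R·ω = -3.0000·0.2500 = -0.7500

v = -0.7500, ω = 0.2500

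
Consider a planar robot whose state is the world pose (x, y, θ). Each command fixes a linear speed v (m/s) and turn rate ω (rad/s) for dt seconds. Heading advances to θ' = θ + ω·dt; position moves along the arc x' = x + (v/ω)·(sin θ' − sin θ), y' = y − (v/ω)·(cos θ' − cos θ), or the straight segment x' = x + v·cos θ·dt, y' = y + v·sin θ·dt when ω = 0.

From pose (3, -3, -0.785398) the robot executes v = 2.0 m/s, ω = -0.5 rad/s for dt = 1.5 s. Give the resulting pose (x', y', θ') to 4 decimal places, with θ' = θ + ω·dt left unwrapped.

(4.1691, -5.6869, -1.5354)

θ' = -0.7854 + -0.5·1.5 = -1.5354
R = v/ω = 2.0/-0.5 = -4.0000
x' = 3 + -4.0000·(sin -1.5354 − sin -0.7854) = 4.1691
y' = -3 − -4.0000·(cos -1.5354 − cos -0.7854) = -5.6869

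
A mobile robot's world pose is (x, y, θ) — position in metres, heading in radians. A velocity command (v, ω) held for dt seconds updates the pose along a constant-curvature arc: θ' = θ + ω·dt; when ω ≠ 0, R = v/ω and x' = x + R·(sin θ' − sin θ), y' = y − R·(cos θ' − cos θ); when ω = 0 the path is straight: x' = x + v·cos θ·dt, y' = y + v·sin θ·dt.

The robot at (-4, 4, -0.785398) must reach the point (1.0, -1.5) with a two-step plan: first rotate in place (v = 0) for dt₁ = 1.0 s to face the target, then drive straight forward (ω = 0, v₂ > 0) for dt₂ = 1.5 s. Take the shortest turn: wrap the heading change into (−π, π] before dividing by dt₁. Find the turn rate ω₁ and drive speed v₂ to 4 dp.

ω₁ = -0.0476, v₂ = 4.9554

heading to target = atan2(-1.5−4, 1−-4) = -0.8330
Δθ = wrap(-0.8330 − -0.7854) = -0.0476; ω₁ = Δθ/dt₁ = -0.0476
distance = √((1−-4)² + (-1.5−4)²) = 7.4330; v₂ = distance/dt₂ = 4.9554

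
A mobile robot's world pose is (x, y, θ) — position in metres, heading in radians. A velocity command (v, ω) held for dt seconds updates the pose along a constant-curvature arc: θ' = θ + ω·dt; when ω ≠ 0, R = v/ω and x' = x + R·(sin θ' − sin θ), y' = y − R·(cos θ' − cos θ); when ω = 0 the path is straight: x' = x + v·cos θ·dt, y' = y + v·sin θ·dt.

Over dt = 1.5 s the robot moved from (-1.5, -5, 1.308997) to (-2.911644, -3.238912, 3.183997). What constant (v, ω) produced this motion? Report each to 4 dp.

v = 1.7500, ω = 1.2500

Δθ = 3.183997 − 1.308997 = 1.875000
ω = Δθ/dt = 1.875000/1.5 = 1.2500
R = −Δy/(cos θ' − cos θ) = 1.4000
v = R·ω = 1.4000·1.2500 = 1.7500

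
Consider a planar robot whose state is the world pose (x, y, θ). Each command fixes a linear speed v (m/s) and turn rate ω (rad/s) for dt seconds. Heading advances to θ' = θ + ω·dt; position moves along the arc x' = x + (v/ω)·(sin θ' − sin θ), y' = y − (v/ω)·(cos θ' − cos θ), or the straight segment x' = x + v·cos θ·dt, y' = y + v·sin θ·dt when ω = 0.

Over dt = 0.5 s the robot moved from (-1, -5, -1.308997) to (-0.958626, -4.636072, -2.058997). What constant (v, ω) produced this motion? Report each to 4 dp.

v = -0.7500, ω = -1.5000

Δθ = -2.058997 − -1.308997 = -0.750000
ω = Δθ/dt = -0.750000/0.5 = -1.5000
R = −Δy/(cos θ' − cos θ) = 0.5000
v = R·ω = 0.5000·-1.5000 = -0.7500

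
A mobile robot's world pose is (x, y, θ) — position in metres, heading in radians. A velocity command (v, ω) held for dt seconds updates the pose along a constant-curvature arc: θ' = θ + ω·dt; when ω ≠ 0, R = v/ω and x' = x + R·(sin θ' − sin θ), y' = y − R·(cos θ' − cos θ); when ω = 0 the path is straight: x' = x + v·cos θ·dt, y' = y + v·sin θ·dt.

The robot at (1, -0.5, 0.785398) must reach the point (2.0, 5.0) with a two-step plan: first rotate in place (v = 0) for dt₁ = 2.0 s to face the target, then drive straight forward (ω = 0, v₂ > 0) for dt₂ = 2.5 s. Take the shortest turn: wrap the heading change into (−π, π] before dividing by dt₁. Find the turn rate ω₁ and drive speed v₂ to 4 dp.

ω₁ = 0.3028, v₂ = 2.2361

heading to target = atan2(5−-0.5, 2−1) = 1.3909
Δθ = wrap(1.3909 − 0.7854) = 0.6055; ω₁ = Δθ/dt₁ = 0.3028
distance = √((2−1)² + (5−-0.5)²) = 5.5902; v₂ = distance/dt₂ = 2.2361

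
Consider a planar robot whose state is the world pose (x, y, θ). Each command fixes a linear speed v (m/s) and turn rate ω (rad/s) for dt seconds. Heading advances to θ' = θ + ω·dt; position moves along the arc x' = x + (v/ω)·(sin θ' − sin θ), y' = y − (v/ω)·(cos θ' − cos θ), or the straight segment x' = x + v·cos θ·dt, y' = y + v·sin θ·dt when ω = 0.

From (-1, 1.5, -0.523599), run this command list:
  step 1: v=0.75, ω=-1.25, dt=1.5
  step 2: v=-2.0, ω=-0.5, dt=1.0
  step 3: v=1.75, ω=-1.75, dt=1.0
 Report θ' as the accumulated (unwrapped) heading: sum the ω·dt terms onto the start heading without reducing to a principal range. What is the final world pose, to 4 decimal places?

step 1: θ'=-2.3986 (R=-0.6000) → pose (-0.8941, 0.5385, -2.3986)
step 2: θ'=-2.8986 (R=4.0000) → pose (0.8494, 1.4752, -2.8986)
step 3: θ'=-4.6486 (R=-1.0000) → pose (-0.3891, 2.3821, -4.6486)

(-0.3891, 2.3821, -4.6486)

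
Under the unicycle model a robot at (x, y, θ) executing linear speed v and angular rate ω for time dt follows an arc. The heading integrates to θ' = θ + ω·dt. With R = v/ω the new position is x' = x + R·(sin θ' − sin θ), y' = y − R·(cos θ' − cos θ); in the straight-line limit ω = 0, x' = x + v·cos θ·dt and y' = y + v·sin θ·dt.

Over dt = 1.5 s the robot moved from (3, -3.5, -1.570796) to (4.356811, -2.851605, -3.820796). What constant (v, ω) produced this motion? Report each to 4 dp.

Δθ = -3.820796 − -1.570796 = -2.250000
ω = Δθ/dt = -2.250000/1.5 = -1.5000
R = Δx/(sin θ' − sin θ) = 0.8333
v = R·ω = 0.8333·-1.5000 = -1.2500

v = -1.2500, ω = -1.5000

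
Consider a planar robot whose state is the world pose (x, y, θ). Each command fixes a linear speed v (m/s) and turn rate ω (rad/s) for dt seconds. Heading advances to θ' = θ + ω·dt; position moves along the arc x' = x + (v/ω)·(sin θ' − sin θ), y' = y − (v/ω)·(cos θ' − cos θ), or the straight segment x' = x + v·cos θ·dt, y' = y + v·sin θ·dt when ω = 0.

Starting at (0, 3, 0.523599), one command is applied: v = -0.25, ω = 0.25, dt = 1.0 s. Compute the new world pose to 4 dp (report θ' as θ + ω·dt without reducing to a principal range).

(-0.1987, 2.8494, 0.7736)

θ' = 0.5236 + 0.25·1.0 = 0.7736
R = v/ω = -0.25/0.25 = -1.0000
x' = 0 + -1.0000·(sin 0.7736 − sin 0.5236) = -0.1987
y' = 3 − -1.0000·(cos 0.7736 − cos 0.5236) = 2.8494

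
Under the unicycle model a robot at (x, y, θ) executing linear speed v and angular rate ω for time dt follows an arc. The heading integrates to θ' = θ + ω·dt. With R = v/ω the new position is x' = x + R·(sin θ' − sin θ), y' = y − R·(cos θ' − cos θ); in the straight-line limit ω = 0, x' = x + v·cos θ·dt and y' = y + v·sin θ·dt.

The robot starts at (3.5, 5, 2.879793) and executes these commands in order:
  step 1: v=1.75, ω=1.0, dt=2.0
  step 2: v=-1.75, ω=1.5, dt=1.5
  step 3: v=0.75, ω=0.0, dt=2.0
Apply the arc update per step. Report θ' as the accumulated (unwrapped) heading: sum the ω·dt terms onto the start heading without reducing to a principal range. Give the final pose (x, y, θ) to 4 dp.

step 1: θ'=4.8798 (R=1.7500) → pose (1.3215, 3.0180, 4.8798)
step 2: θ'=7.1298 (R=-1.1667) → pose (-0.7027, 3.5966, 7.1298)
step 3: θ'=7.1298 (straight) → pose (0.2911, 4.7202, 7.1298)

(0.2911, 4.7202, 7.1298)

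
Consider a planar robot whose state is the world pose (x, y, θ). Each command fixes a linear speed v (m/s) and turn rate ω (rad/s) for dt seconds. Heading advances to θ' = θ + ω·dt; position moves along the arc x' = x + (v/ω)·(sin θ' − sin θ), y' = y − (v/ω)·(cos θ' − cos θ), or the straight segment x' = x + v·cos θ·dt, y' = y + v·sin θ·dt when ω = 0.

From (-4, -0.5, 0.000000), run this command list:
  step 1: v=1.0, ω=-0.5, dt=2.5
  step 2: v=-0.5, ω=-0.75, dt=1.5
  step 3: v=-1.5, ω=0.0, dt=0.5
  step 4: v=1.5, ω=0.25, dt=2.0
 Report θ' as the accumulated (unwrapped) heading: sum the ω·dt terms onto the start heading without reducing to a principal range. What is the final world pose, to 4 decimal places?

step 1: θ'=-1.2500 (R=-2.0000) → pose (-2.1020, -1.8694, -1.2500)
step 2: θ'=-2.3750 (R=0.6667) → pose (-1.9318, -1.1790, -2.3750)
step 3: θ'=-2.3750 (straight) → pose (-1.3916, -0.6587, -2.3750)
step 4: θ'=-1.8750 (R=6.0000) → pose (-2.9540, -3.1832, -1.8750)

(-2.9540, -3.1832, -1.8750)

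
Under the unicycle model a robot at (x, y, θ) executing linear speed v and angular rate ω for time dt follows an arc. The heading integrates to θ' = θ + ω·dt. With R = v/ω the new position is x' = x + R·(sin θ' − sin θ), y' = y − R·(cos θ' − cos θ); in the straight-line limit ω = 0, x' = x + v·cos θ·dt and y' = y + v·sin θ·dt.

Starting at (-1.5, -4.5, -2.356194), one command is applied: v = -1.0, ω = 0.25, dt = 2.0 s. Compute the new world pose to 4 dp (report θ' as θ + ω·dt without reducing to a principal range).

θ' = -2.3562 + 0.25·2.0 = -1.8562
R = v/ω = -1.0/0.25 = -4.0000
x' = -1.5 + -4.0000·(sin -1.8562 − sin -2.3562) = -0.4902
y' = -4.5 − -4.0000·(cos -1.8562 − cos -2.3562) = -2.7977

(-0.4902, -2.7977, -1.8562)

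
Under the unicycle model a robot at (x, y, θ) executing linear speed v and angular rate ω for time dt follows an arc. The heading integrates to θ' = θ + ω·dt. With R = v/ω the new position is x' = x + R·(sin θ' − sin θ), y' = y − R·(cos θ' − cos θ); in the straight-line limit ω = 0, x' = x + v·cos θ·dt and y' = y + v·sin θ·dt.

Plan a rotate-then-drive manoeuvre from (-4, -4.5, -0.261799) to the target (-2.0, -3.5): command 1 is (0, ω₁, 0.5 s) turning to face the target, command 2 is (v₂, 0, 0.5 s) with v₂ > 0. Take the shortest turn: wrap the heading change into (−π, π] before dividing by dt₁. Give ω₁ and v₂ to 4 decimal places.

ω₁ = 1.4509, v₂ = 4.4721

heading to target = atan2(-3.5−-4.5, -2−-4) = 0.4636
Δθ = wrap(0.4636 − -0.2618) = 0.7254; ω₁ = Δθ/dt₁ = 1.4509
distance = √((-2−-4)² + (-3.5−-4.5)²) = 2.2361; v₂ = distance/dt₂ = 4.4721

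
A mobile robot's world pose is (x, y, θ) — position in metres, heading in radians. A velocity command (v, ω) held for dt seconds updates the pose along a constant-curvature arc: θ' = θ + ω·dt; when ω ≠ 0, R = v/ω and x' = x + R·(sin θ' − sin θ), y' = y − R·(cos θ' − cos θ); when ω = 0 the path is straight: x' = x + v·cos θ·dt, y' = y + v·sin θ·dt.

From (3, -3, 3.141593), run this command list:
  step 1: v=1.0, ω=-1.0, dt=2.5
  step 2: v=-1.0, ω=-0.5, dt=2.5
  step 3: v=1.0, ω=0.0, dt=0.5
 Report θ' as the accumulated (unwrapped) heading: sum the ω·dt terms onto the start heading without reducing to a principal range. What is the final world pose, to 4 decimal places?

step 1: θ'=0.6416 (R=-1.0000) → pose (2.4015, -1.1989, 0.6416)
step 2: θ'=-0.6084 (R=2.0000) → pose (0.0615, -1.2377, -0.6084)
step 3: θ'=-0.6084 (straight) → pose (0.4717, -1.5235, -0.6084)

(0.4717, -1.5235, -0.6084)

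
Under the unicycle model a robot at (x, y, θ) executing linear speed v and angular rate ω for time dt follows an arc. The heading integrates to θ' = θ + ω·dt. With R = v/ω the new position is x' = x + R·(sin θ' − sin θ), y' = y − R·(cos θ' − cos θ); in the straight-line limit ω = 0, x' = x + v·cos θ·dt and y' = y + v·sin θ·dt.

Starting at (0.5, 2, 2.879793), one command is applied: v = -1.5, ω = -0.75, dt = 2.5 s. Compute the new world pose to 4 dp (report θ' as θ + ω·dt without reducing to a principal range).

θ' = 2.8798 + -0.75·2.5 = 1.0048
R = v/ω = -1.5/-0.75 = 2.0000
x' = 0.5 + 2.0000·(sin 1.0048 − sin 2.8798) = 1.6705
y' = 2 − 2.0000·(cos 1.0048 − cos 2.8798) = -1.0044

(1.6705, -1.0044, 1.0048)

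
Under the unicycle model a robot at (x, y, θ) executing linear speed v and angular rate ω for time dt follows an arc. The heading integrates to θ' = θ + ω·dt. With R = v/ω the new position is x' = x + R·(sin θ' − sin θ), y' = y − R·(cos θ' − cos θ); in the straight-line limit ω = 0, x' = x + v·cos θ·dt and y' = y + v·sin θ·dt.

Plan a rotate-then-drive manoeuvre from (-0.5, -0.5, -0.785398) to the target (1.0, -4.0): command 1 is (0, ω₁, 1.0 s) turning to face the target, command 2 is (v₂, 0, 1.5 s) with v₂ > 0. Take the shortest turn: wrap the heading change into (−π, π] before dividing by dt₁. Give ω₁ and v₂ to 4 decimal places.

ω₁ = -0.3805, v₂ = 2.5386

heading to target = atan2(-4−-0.5, 1−-0.5) = -1.1659
Δθ = wrap(-1.1659 − -0.7854) = -0.3805; ω₁ = Δθ/dt₁ = -0.3805
distance = √((1−-0.5)² + (-4−-0.5)²) = 3.8079; v₂ = distance/dt₂ = 2.5386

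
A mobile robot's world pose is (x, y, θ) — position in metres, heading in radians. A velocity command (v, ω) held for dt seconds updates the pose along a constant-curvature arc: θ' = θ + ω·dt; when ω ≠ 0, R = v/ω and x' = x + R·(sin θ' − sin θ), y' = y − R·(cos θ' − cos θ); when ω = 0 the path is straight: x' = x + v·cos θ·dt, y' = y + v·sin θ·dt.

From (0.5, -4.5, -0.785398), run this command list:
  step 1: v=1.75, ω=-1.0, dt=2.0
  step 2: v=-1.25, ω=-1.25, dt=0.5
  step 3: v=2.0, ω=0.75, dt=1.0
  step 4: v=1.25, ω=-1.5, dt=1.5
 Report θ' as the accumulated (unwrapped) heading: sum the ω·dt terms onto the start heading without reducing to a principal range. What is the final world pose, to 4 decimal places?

(-2.6581, -6.6552, -4.9104)

step 1: θ'=-2.7854 (R=-1.7500) → pose (-0.1272, -7.3776, -2.7854)
step 2: θ'=-3.4104 (R=1.0000) → pose (0.4871, -7.3507, -3.4104)
step 3: θ'=-2.6604 (R=2.6667) → pose (-1.4554, -7.5578, -2.6604)
step 4: θ'=-4.9104 (R=-0.8333) → pose (-2.6581, -6.6552, -4.9104)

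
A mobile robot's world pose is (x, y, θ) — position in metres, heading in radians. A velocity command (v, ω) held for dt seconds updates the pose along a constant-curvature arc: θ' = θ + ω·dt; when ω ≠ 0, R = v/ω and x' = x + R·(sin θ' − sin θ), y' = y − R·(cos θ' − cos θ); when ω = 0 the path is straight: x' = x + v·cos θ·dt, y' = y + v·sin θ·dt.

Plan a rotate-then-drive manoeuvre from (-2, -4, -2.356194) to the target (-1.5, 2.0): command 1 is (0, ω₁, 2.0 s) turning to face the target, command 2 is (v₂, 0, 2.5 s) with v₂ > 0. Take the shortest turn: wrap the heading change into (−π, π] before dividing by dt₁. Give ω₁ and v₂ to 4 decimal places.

ω₁ = -1.2197, v₂ = 2.4083

heading to target = atan2(2−-4, -1.5−-2) = 1.4877
Δθ = wrap(1.4877 − -2.3562) = -2.4393; ω₁ = Δθ/dt₁ = -1.2197
distance = √((-1.5−-2)² + (2−-4)²) = 6.0208; v₂ = distance/dt₂ = 2.4083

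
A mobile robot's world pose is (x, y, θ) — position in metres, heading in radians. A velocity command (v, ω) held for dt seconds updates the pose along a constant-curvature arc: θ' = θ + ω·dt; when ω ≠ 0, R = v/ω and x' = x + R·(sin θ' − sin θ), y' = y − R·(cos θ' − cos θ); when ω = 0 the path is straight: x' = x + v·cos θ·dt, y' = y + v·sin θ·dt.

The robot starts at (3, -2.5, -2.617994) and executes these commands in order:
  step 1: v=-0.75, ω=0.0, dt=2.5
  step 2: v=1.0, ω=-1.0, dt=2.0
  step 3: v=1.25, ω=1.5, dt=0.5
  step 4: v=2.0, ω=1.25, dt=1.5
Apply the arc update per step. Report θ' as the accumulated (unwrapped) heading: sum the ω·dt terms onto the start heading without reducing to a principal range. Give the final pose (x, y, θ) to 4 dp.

step 1: θ'=-2.6180 (straight) → pose (4.6238, -1.5625, -2.6180)
step 2: θ'=-4.6180 (R=-1.0000) → pose (3.1282, -0.7907, -4.6180)
step 3: θ'=-3.8680 (R=0.8333) → pose (2.8521, -0.2463, -3.8680)
step 4: θ'=-1.9930 (R=1.6000) → pose (0.3299, -0.7868, -1.9930)

(0.3299, -0.7868, -1.9930)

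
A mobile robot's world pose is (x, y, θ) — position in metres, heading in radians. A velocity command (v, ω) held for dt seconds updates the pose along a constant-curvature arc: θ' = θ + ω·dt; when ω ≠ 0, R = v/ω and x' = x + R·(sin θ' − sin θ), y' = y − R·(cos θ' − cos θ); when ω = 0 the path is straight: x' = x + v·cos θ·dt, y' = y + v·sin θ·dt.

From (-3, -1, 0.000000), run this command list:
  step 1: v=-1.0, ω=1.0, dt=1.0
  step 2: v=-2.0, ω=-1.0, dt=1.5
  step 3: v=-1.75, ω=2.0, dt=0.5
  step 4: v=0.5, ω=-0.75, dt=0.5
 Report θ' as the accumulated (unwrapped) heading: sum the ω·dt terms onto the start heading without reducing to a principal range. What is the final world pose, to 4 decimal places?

step 1: θ'=1.0000 (R=-1.0000) → pose (-3.8415, -1.4597, 1.0000)
step 2: θ'=-0.5000 (R=2.0000) → pose (-6.4833, -2.1343, -0.5000)
step 3: θ'=0.5000 (R=-0.8750) → pose (-7.3223, -2.1343, 0.5000)
step 4: θ'=0.1250 (R=-0.6667) → pose (-7.0858, -2.0578, 0.1250)

(-7.0858, -2.0578, 0.1250)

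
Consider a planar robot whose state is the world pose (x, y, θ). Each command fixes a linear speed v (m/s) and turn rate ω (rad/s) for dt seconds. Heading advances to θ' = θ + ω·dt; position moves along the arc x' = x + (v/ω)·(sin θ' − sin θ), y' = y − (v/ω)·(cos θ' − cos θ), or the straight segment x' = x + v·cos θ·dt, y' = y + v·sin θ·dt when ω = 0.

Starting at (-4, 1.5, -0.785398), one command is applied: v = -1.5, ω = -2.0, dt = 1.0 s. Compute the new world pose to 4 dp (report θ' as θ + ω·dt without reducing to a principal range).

(-3.7312, 2.7333, -2.7854)

θ' = -0.7854 + -2.0·1.0 = -2.7854
R = v/ω = -1.5/-2.0 = 0.7500
x' = -4 + 0.7500·(sin -2.7854 − sin -0.7854) = -3.7312
y' = 1.5 − 0.7500·(cos -2.7854 − cos -0.7854) = 2.7333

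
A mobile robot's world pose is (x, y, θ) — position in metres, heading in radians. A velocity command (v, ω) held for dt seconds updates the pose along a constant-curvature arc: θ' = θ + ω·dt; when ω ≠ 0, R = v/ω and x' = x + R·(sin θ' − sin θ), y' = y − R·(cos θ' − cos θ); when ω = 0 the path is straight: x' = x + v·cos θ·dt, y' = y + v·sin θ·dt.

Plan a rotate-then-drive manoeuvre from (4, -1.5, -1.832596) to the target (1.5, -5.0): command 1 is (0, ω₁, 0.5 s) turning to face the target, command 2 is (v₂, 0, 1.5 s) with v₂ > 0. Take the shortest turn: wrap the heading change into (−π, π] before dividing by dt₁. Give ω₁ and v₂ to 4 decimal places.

ω₁ = -0.7169, v₂ = 2.8674

heading to target = atan2(-5−-1.5, 1.5−4) = -2.1910
Δθ = wrap(-2.1910 − -1.8326) = -0.3584; ω₁ = Δθ/dt₁ = -0.7169
distance = √((1.5−4)² + (-5−-1.5)²) = 4.3012; v₂ = distance/dt₂ = 2.8674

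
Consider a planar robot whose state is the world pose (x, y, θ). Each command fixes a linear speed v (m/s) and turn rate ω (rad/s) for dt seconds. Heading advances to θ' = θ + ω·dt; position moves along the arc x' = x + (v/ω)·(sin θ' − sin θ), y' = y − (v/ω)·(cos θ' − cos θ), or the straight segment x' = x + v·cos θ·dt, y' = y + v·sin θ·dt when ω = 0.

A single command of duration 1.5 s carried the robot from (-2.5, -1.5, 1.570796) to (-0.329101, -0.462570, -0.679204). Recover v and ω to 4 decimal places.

v = 2.0000, ω = -1.5000

Δθ = -0.679204 − 1.570796 = -2.250000
ω = Δθ/dt = -2.250000/1.5 = -1.5000
R = Δx/(sin θ' − sin θ) = -1.3333
v = R·ω = -1.3333·-1.5000 = 2.0000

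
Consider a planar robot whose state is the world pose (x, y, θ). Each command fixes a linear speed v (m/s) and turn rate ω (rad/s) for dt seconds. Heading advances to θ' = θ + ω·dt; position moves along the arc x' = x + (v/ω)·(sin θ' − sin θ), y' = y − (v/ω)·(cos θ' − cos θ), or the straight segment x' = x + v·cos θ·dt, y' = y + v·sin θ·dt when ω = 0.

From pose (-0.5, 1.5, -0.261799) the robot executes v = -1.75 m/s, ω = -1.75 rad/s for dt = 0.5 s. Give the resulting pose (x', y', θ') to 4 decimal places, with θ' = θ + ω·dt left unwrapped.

θ' = -0.2618 + -1.75·0.5 = -1.1368
R = v/ω = -1.75/-1.75 = 1.0000
x' = -0.5 + 1.0000·(sin -1.1368 − sin -0.2618) = -1.1485
y' = 1.5 − 1.0000·(cos -1.1368 − cos -0.2618) = 2.0454

(-1.1485, 2.0454, -1.1368)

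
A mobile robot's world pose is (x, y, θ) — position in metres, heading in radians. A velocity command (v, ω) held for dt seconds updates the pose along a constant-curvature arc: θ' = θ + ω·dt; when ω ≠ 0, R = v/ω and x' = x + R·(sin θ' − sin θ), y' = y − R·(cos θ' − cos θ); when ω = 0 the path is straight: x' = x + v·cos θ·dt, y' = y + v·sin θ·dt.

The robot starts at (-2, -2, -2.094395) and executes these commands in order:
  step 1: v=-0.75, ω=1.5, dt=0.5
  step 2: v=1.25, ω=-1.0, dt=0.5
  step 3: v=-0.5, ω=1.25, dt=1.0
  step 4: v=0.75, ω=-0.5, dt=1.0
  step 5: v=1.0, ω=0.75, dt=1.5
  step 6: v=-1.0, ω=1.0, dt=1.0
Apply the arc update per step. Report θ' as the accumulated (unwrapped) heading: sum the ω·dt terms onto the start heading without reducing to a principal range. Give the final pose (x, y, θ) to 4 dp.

step 1: θ'=-1.3444 (R=-0.5000) → pose (-1.9458, -1.6378, -1.3444)
step 2: θ'=-1.8444 (R=-1.2500) → pose (-1.9604, -2.2561, -1.8444)
step 3: θ'=-0.5944 (R=-0.4000) → pose (-2.1215, -1.8166, -0.5944)
step 4: θ'=-1.0944 (R=-1.5000) → pose (-1.6285, -2.3715, -1.0944)
step 5: θ'=0.0306 (R=1.3333) → pose (-0.4029, -3.0927, 0.0306)
step 6: θ'=1.0306 (R=-1.0000) → pose (-1.2299, -3.5780, 1.0306)

(-1.2299, -3.5780, 1.0306)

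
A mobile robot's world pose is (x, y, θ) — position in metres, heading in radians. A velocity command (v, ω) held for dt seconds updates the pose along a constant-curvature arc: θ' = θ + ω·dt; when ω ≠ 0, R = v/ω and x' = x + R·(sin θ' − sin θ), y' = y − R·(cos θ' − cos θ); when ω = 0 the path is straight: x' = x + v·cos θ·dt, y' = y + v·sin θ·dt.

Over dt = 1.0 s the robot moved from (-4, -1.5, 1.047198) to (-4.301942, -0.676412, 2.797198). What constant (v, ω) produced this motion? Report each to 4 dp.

Δθ = 2.797198 − 1.047198 = 1.750000
ω = Δθ/dt = 1.750000/1.0 = 1.7500
R = −Δy/(cos θ' − cos θ) = 0.5714
v = R·ω = 0.5714·1.7500 = 1.0000

v = 1.0000, ω = 1.7500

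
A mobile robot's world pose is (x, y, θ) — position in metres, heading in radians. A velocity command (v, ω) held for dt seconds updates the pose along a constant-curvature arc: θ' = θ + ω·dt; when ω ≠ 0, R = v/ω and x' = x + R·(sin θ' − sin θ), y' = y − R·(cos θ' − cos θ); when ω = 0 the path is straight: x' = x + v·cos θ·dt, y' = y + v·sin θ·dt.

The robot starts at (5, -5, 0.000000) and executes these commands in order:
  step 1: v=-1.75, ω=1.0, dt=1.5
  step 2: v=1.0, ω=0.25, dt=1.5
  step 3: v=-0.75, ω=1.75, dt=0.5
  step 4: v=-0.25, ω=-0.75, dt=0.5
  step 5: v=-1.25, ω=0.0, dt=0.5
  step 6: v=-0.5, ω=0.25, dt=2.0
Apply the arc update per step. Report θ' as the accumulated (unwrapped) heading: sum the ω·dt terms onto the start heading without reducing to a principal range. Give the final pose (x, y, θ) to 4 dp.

(4.7407, -6.4032, 2.8750)

step 1: θ'=1.5000 (R=-1.7500) → pose (3.2544, -6.6262, 1.5000)
step 2: θ'=1.8750 (R=4.0000) → pose (3.0807, -5.1451, 1.8750)
step 3: θ'=2.7500 (R=-0.4286) → pose (3.3261, -5.4129, 2.7500)
step 4: θ'=2.3750 (R=0.3333) → pose (3.4301, -5.4809, 2.3750)
step 5: θ'=2.3750 (straight) → pose (3.8803, -5.9144, 2.3750)
step 6: θ'=2.8750 (R=-2.0000) → pose (4.7407, -6.4032, 2.8750)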